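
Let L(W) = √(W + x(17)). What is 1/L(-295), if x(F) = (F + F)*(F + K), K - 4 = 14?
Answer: √895/895 ≈ 0.033426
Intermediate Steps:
K = 18 (K = 4 + 14 = 18)
x(F) = 2*F*(18 + F) (x(F) = (F + F)*(F + 18) = (2*F)*(18 + F) = 2*F*(18 + F))
L(W) = √(1190 + W) (L(W) = √(W + 2*17*(18 + 17)) = √(W + 2*17*35) = √(W + 1190) = √(1190 + W))
1/L(-295) = 1/(√(1190 - 295)) = 1/(√895) = √895/895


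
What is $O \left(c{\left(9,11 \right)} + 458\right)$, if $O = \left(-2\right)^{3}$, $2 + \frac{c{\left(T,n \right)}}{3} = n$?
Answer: $-3880$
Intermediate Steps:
$c{\left(T,n \right)} = -6 + 3 n$
$O = -8$
$O \left(c{\left(9,11 \right)} + 458\right) = - 8 \left(\left(-6 + 3 \cdot 11\right) + 458\right) = - 8 \left(\left(-6 + 33\right) + 458\right) = - 8 \left(27 + 458\right) = \left(-8\right) 485 = -3880$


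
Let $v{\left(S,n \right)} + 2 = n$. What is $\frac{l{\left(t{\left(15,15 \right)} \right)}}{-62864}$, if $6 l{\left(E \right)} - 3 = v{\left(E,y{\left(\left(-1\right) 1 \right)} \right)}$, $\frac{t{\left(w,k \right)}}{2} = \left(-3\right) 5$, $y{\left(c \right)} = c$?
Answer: $0$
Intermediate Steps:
$t{\left(w,k \right)} = -30$ ($t{\left(w,k \right)} = 2 \left(\left(-3\right) 5\right) = 2 \left(-15\right) = -30$)
$v{\left(S,n \right)} = -2 + n$
$l{\left(E \right)} = 0$ ($l{\left(E \right)} = \frac{1}{2} + \frac{-2 - 1}{6} = \frac{1}{2} + \frac{1}{6} \left(-3\right) = \frac{1}{2} - \frac{1}{2} = 0$)
$\frac{l{\left(t{\left(15,15 \right)} \right)}}{-62864} = \frac{0}{-62864} = 0 \left(- \frac{1}{62864}\right) = 0$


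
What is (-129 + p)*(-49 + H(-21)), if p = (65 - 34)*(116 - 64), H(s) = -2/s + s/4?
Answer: -6746167/84 ≈ -80312.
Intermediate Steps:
H(s) = -2/s + s/4 (H(s) = -2/s + s*(¼) = -2/s + s/4)
p = 1612 (p = 31*52 = 1612)
(-129 + p)*(-49 + H(-21)) = (-129 + 1612)*(-49 + (-2/(-21) + (¼)*(-21))) = 1483*(-49 + (-2*(-1/21) - 21/4)) = 1483*(-49 + (2/21 - 21/4)) = 1483*(-49 - 433/84) = 1483*(-4549/84) = -6746167/84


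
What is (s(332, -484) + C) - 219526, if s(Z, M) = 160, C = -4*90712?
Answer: -582214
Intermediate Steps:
C = -362848
(s(332, -484) + C) - 219526 = (160 - 362848) - 219526 = -362688 - 219526 = -582214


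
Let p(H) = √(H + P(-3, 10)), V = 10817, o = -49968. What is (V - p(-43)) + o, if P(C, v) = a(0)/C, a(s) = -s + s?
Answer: -39151 - I*√43 ≈ -39151.0 - 6.5574*I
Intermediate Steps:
a(s) = 0
P(C, v) = 0 (P(C, v) = 0/C = 0)
p(H) = √H (p(H) = √(H + 0) = √H)
(V - p(-43)) + o = (10817 - √(-43)) - 49968 = (10817 - I*√43) - 49968 = -39151 - I*√43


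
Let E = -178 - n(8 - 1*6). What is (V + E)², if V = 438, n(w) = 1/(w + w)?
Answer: 1079521/16 ≈ 67470.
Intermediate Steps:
n(w) = 1/(2*w)
E = -713/4 (E = -178 - 1/(2*(8 - 1*6)) = -178 - 1/(2*(8 - 6)) = -178 - 1/(2*2) = -178 - 1*¼ = -178 - ¼ = -713/4 ≈ -178.25)
(V + E)² = (438 - 713/4)² = (1039/4)² = 1079521/16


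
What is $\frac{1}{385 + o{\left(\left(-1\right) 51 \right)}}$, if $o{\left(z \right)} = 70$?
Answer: $\frac{1}{455} \approx 0.0021978$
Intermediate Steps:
$\frac{1}{385 + o{\left(\left(-1\right) 51 \right)}} = \frac{1}{385 + 70} = \frac{1}{455}$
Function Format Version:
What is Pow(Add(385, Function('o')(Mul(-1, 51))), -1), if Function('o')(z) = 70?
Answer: Rational(1, 455) ≈ 0.0021978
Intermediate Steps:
Pow(Add(385, Function('o')(Mul(-1, 51))), -1) = Pow(Add(385, 70), -1) = Pow(455, -1) = Rational(1, 455)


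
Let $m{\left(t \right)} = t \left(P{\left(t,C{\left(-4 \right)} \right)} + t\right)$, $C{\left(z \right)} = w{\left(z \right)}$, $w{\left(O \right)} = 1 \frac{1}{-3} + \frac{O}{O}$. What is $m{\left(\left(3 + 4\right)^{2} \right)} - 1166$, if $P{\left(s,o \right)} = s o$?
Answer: $\frac{8507}{3} \approx 2835.7$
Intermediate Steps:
$w{\left(O \right)} = \frac{2}{3}$ ($w{\left(O \right)} = 1 \left(- \frac{1}{3}\right) + 1 = - \frac{1}{3} + 1 = \frac{2}{3}$)
$C{\left(z \right)} = \frac{2}{3}$
$P{\left(s,o \right)} = o s$
$m{\left(t \right)} = \frac{5 t^{2}}{3}$ ($m{\left(t \right)} = t \left(\frac{2 t}{3} + t\right) = t \frac{5 t}{3} = \frac{5 t^{2}}{3}$)
$m{\left(\left(3 + 4\right)^{2} \right)} - 1166 = \frac{5 \left(\left(3 + 4\right)^{2}\right)^{2}}{3} - 1166 = \frac{5 \left(7^{2}\right)^{2}}{3} - 1166 = \frac{5 \cdot 49^{2}}{3} - 1166 = \frac{5}{3} \cdot 2401 - 1166 = \frac{12005}{3} - 1166 = \frac{8507}{3}$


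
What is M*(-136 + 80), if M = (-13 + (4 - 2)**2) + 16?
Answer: -392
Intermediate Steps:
M = 7 (M = (-13 + 2**2) + 16 = (-13 + 4) + 16 = -9 + 16 = 7)
M*(-136 + 80) = 7*(-136 + 80) = 7*(-56) = -392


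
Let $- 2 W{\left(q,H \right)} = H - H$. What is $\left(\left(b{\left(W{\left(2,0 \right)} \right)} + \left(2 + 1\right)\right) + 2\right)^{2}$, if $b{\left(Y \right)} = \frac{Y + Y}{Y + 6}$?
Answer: $25$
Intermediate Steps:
$W{\left(q,H \right)} = 0$ ($W{\left(q,H \right)} = - \frac{H - H}{2} = \left(- \frac{1}{2}\right) 0 = 0$)
$b{\left(Y \right)} = \frac{2 Y}{6 + Y}$
$\left(\left(b{\left(W{\left(2,0 \right)} \right)} + \left(2 + 1\right)\right) + 2\right)^{2} = \left(\left(2 \cdot 0 \frac{1}{6 + 0} + \left(2 + 1\right)\right) + 2\right)^{2} = \left(\left(2 \cdot 0 \cdot \frac{1}{6} + 3\right) + 2\right)^{2} = \left(\left(0 + 3\right) + 2\right)^{2} = \left(3 + 2\right)^{2} = 5^{2} = 25$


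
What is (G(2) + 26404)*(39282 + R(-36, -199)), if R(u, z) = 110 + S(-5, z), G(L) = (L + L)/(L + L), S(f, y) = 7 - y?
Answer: 1045585190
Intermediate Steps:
G(L) = 1 (G(L) = (2*L)/((2*L)) = (2*L)*(1/(2*L)) = 1)
R(u, z) = 117 - z (R(u, z) = 110 + (7 - z) = 117 - z)
(G(2) + 26404)*(39282 + R(-36, -199)) = (1 + 26404)*(39282 + (117 - 1*(-199))) = 26405*(39282 + (117 + 199)) = 26405*(39282 + 316) = 26405*39598 = 1045585190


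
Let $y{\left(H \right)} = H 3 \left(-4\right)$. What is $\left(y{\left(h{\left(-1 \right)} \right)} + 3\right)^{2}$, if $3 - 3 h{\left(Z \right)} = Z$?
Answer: $169$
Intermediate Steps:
$h{\left(Z \right)} = 1 - \frac{Z}{3}$
$y{\left(H \right)} = - 12 H$ ($y{\left(H \right)} = 3 H \left(-4\right) = - 12 H$)
$\left(y{\left(h{\left(-1 \right)} \right)} + 3\right)^{2} = \left(- 12 \left(1 - - \frac{1}{3}\right) + 3\right)^{2} = \left(- 12 \left(1 + \frac{1}{3}\right) + 3\right)^{2} = \left(\left(-12\right) \frac{4}{3} + 3\right)^{2} = \left(-16 + 3\right)^{2} = \left(-13\right)^{2} = 169$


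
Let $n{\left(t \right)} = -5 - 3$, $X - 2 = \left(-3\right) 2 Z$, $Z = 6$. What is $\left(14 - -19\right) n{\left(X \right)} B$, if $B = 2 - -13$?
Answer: $-3960$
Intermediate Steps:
$B = 15$ ($B = 2 + 13 = 15$)
$X = -34$ ($X = 2 + \left(-3\right) 2 \cdot 6 = 2 - 36 = -34$)
$n{\left(t \right)} = -8$ ($n{\left(t \right)} = -5 - 3 = -8$)
$\left(14 - -19\right) n{\left(X \right)} B = \left(14 - -19\right) \left(-8\right) 15 = \left(14 + 19\right) \left(-8\right) 15 = 33 \left(-8\right) 15 = \left(-264\right) 15 = -3960$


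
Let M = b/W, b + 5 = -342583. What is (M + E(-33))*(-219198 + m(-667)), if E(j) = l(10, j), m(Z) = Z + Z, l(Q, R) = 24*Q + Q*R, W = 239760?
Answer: 100714152617/4995 ≈ 2.0163e+7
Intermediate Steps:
b = -342588 (b = -5 - 342583 = -342588)
M = -28549/19980 (M = -342588/239760 = -342588*1/239760 = -28549/19980 ≈ -1.4289)
m(Z) = 2*Z
E(j) = 240 + 10*j (E(j) = 10*(24 + j) = 240 + 10*j)
(M + E(-33))*(-219198 + m(-667)) = (-28549/19980 + (240 + 10*(-33)))*(-219198 + 2*(-667)) = (-28549/19980 + (240 - 330))*(-219198 - 1334) = (-28549/19980 - 90)*(-220532) = -1826749/19980*(-220532) = 100714152617/4995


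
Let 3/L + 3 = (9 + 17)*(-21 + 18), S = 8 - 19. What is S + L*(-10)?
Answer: -287/27 ≈ -10.630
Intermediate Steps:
S = -11
L = -1/27 (L = 3/(-3 + (9 + 17)*(-21 + 18)) = 3/(-3 + 26*(-3)) = 3/(-3 - 78) = 3/(-81) = 3*(-1/81) = -1/27 ≈ -0.037037)
S + L*(-10) = -11 - 1/27*(-10) = -11 + 10/27 = -287/27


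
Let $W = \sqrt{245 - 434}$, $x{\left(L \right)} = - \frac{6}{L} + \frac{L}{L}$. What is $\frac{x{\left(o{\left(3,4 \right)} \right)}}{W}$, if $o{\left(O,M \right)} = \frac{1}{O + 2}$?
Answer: $\frac{29 i \sqrt{21}}{63} \approx 2.1094 i$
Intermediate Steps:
$o{\left(O,M \right)} = \frac{1}{2 + O}$
$x{\left(L \right)} = 1 - \frac{6}{L}$ ($x{\left(L \right)} = - \frac{6}{L} + 1 = 1 - \frac{6}{L}$)
$W = 3 i \sqrt{21}$ ($W = \sqrt{-189} = 3 i \sqrt{21} \approx 13.748 i$)
$\frac{x{\left(o{\left(3,4 \right)} \right)}}{W} = \frac{\frac{1}{\frac{1}{2 + 3}} \left(-6 + \frac{1}{2 + 3}\right)}{3 i \sqrt{21}} = \frac{-6 + \frac{1}{5}}{\frac{1}{5}} \left(- \frac{i \sqrt{21}}{63}\right) = \frac{1}{\frac{1}{5}} \left(-6 + \frac{1}{5}\right) \left(- \frac{i \sqrt{21}}{63}\right) = 5 \left(- \frac{29}{5}\right) \left(- \frac{i \sqrt{21}}{63}\right) = - 29 \left(- \frac{i \sqrt{21}}{63}\right) = \frac{29 i \sqrt{21}}{63}$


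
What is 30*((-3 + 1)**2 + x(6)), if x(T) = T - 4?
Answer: 180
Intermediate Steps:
x(T) = -4 + T
30*((-3 + 1)**2 + x(6)) = 30*((-3 + 1)**2 + (-4 + 6)) = 30*((-2)**2 + 2) = 30*(4 + 2) = 30*6 = 180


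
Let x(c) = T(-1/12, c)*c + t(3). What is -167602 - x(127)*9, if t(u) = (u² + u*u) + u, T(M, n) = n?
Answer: -312952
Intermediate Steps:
t(u) = u + 2*u² (t(u) = (u² + u²) + u = 2*u² + u = u + 2*u²)
x(c) = 21 + c² (x(c) = c*c + 3*(1 + 2*3) = c² + 3*(1 + 6) = c² + 3*7 = c² + 21 = 21 + c²)
-167602 - x(127)*9 = -167602 - (21 + 127²)*9 = -167602 - (21 + 16129)*9 = -167602 - 16150*9 = -167602 - 1*145350 = -167602 - 145350 = -312952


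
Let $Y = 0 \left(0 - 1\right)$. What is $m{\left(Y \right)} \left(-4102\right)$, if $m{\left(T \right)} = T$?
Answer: $0$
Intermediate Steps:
$Y = 0$ ($Y = 0 \left(-1\right) = 0$)
$m{\left(Y \right)} \left(-4102\right) = 0 \left(-4102\right) = 0$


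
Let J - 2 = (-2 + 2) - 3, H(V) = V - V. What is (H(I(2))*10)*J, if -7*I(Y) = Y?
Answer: 0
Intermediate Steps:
I(Y) = -Y/7
H(V) = 0
J = -1 (J = 2 + ((-2 + 2) - 3) = 2 + (0 - 3) = 2 - 3 = -1)
(H(I(2))*10)*J = (0*10)*(-1) = 0*(-1) = 0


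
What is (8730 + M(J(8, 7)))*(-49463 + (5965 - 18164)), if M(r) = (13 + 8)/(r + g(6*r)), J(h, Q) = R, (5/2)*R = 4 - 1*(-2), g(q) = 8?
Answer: -13999278015/26 ≈ -5.3843e+8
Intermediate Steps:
R = 12/5 (R = 2*(4 - 1*(-2))/5 = 2*(4 + 2)/5 = (2/5)*6 = 12/5 ≈ 2.4000)
J(h, Q) = 12/5
M(r) = 21/(8 + r) (M(r) = (13 + 8)/(r + 8) = 21/(8 + r))
(8730 + M(J(8, 7)))*(-49463 + (5965 - 18164)) = (8730 + 21/(8 + 12/5))*(-49463 + (5965 - 18164)) = (8730 + 21/(52/5))*(-49463 - 12199) = (8730 + 21*(5/52))*(-61662) = (8730 + 105/52)*(-61662) = (454065/52)*(-61662) = -13999278015/26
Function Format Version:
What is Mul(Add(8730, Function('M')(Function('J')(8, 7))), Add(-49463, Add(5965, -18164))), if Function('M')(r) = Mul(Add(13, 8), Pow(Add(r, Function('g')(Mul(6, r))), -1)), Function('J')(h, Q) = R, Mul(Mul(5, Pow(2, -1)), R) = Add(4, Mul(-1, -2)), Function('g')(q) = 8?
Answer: Rational(-13999278015, 26) ≈ -5.3843e+8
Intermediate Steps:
R = Rational(12, 5) (R = Mul(Rational(2, 5), Add(4, Mul(-1, -2))) = Mul(Rational(2, 5), Add(4, 2)) = Mul(Rational(2, 5), 6) = Rational(12, 5) ≈ 2.4000)
Function('J')(h, Q) = Rational(12, 5)
Function('M')(r) = Mul(21, Pow(Add(8, r), -1)) (Function('M')(r) = Mul(Add(13, 8), Pow(Add(r, 8), -1)) = Mul(21, Pow(Add(8, r), -1)))
Mul(Add(8730, Function('M')(Function('J')(8, 7))), Add(-49463, Add(5965, -18164))) = Mul(Add(8730, Mul(21, Pow(Add(8, Rational(12, 5)), -1))), Add(-49463, Add(5965, -18164))) = Mul(Add(8730, Mul(21, Pow(Rational(52, 5), -1))), Add(-49463, -12199)) = Mul(Add(8730, Mul(21, Rational(5, 52))), -61662) = Mul(Add(8730, Rational(105, 52)), -61662) = Mul(Rational(454065, 52), -61662) = Rational(-13999278015, 26)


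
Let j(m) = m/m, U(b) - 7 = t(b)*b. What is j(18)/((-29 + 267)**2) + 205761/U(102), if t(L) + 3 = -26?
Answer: -11655123133/167156444 ≈ -69.726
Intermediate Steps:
t(L) = -29 (t(L) = -3 - 26 = -29)
U(b) = 7 - 29*b
j(m) = 1
j(18)/((-29 + 267)**2) + 205761/U(102) = 1/(-29 + 267)**2 + 205761/(7 - 29*102) = 1/238**2 + 205761/(7 - 2958) = 1/56644 + 205761/(-2951) = 1*(1/56644) + 205761*(-1/2951) = 1/56644 - 205761/2951 = -11655123133/167156444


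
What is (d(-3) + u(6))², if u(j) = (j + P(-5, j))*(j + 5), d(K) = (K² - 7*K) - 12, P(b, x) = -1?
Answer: 5329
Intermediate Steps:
d(K) = -12 + K² - 7*K
u(j) = (-1 + j)*(5 + j) (u(j) = (j - 1)*(j + 5) = (-1 + j)*(5 + j))
(d(-3) + u(6))² = ((-12 + (-3)² - 7*(-3)) + (-5 + 6² + 4*6))² = ((-12 + 9 + 21) + (-5 + 36 + 24))² = (18 + 55)² = 73² = 5329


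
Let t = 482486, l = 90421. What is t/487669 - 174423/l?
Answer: -41433823381/44095518649 ≈ -0.93964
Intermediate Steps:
t/487669 - 174423/l = 482486/487669 - 174423/90421 = -41433823381/44095518649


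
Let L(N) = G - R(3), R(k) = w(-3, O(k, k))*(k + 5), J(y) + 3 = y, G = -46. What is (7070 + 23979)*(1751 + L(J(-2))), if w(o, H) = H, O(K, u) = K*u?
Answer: 50703017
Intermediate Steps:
J(y) = -3 + y
R(k) = k**2*(5 + k) (R(k) = (k*k)*(k + 5) = k**2*(5 + k))
L(N) = -118 (L(N) = -46 - 3**2*(5 + 3) = -46 - 9*8 = -46 - 1*72 = -46 - 72 = -118)
(7070 + 23979)*(1751 + L(J(-2))) = (7070 + 23979)*(1751 - 118) = 31049*1633 = 50703017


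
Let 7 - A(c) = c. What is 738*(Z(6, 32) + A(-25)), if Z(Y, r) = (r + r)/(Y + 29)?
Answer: 873792/35 ≈ 24966.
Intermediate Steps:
A(c) = 7 - c
Z(Y, r) = 2*r/(29 + Y) (Z(Y, r) = (2*r)/(29 + Y) = 2*r/(29 + Y))
738*(Z(6, 32) + A(-25)) = 738*(2*32/(29 + 6) + (7 - 1*(-25))) = 738*(2*32/35 + (7 + 25)) = 738*(2*32*(1/35) + 32) = 738*(64/35 + 32) = 738*(1184/35) = 873792/35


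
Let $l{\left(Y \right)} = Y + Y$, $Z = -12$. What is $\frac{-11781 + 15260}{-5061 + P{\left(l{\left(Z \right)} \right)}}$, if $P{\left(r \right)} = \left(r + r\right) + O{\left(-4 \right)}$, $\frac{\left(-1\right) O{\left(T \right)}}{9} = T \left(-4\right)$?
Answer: $- \frac{3479}{5253} \approx -0.66229$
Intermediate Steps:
$O{\left(T \right)} = 36 T$ ($O{\left(T \right)} = - 9 T \left(-4\right) = - 9 \left(- 4 T\right) = 36 T$)
$l{\left(Y \right)} = 2 Y$
$P{\left(r \right)} = -144 + 2 r$ ($P{\left(r \right)} = \left(r + r\right) + 36 \left(-4\right) = 2 r - 144 = -144 + 2 r$)
$\frac{-11781 + 15260}{-5061 + P{\left(l{\left(Z \right)} \right)}} = \frac{-11781 + 15260}{-5061 - \left(144 - 2 \cdot 2 \left(-12\right)\right)} = \frac{3479}{-5061 + \left(-144 + 2 \left(-24\right)\right)} = \frac{3479}{-5061 - 192} = \frac{3479}{-5253} = 3479 \left(- \frac{1}{5253}\right) = - \frac{3479}{5253}$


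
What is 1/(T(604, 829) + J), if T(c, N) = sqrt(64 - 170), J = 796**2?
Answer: 316808/200734617781 - I*sqrt(106)/401469235562 ≈ 1.5782e-6 - 2.5645e-11*I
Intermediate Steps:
J = 633616
T(c, N) = I*sqrt(106) (T(c, N) = sqrt(-106) = I*sqrt(106))
1/(T(604, 829) + J) = 1/(I*sqrt(106) + 633616) = 1/(633616 + I*sqrt(106))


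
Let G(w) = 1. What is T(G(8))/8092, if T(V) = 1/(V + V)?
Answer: 1/16184 ≈ 6.1789e-5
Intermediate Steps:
T(V) = 1/(2*V)
T(G(8))/8092 = ((1/2)/1)/8092 = ((1/2)*1)*(1/8092) = (1/2)*(1/8092) = 1/16184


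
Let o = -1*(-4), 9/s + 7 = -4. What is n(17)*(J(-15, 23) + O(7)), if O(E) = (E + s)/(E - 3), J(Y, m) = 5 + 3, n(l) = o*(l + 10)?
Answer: 11340/11 ≈ 1030.9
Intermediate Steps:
s = -9/11 (s = 9/(-7 - 4) = 9/(-11) = 9*(-1/11) = -9/11 ≈ -0.81818)
o = 4
n(l) = 40 + 4*l (n(l) = 4*(l + 10) = 4*(10 + l) = 40 + 4*l)
J(Y, m) = 8
O(E) = (-9/11 + E)/(-3 + E) (O(E) = (E - 9/11)/(E - 3) = (-9/11 + E)/(-3 + E))
n(17)*(J(-15, 23) + O(7)) = (40 + 4*17)*(8 + (-9/11 + 7)/(-3 + 7)) = (40 + 68)*(8 + (68/11)/4) = 108*(8 + (1/4)*(68/11)) = 108*(8 + 17/11) = 108*(105/11) = 11340/11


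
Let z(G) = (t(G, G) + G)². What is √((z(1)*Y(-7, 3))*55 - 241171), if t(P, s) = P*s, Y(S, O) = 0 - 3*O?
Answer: I*√243151 ≈ 493.1*I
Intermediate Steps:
Y(S, O) = -3*O
z(G) = (G + G²)² (z(G) = (G*G + G)² = (G² + G)² = (G + G²)²)
√((z(1)*Y(-7, 3))*55 - 241171) = √(((1²*(1 + 1)²)*(-3*3))*55 - 241171) = √(((1*2²)*(-9))*55 - 241171) = √(((1*4)*(-9))*55 - 241171) = √((4*(-9))*55 - 241171) = √(-36*55 - 241171) = √(-1980 - 241171) = √(-243151) = I*√243151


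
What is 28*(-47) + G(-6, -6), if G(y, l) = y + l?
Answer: -1328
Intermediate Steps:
G(y, l) = l + y
28*(-47) + G(-6, -6) = 28*(-47) + (-6 - 6) = -1316 - 12 = -1328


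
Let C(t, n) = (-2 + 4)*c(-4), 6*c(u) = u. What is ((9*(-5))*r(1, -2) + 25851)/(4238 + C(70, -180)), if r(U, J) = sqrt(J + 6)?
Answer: 2493/410 ≈ 6.0805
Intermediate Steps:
c(u) = u/6
r(U, J) = sqrt(6 + J)
C(t, n) = -4/3 (C(t, n) = (-2 + 4)*((1/6)*(-4)) = 2*(-2/3) = -4/3)
((9*(-5))*r(1, -2) + 25851)/(4238 + C(70, -180)) = ((9*(-5))*sqrt(6 - 2) + 25851)/(4238 - 4/3) = (-45*sqrt(4) + 25851)/(12710/3) = (-45*2 + 25851)*(3/12710) = (-90 + 25851)*(3/12710) = 25761*(3/12710) = 2493/410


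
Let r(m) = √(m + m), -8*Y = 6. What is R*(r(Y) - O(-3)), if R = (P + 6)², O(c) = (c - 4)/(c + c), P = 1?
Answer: -343/6 + 49*I*√6/2 ≈ -57.167 + 60.013*I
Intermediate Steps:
Y = -¾ (Y = -⅛*6 = -¾ ≈ -0.75000)
r(m) = √2*√m (r(m) = √(2*m) = √2*√m)
O(c) = (-4 + c)/(2*c) (O(c) = (-4 + c)/((2*c)) = (-4 + c)*(1/(2*c)) = (-4 + c)/(2*c))
R = 49 (R = (1 + 6)² = 7² = 49)
R*(r(Y) - O(-3)) = 49*(√2*√(-¾) - (-4 - 3)/(2*(-3))) = 49*(√2*(I*√3/2) - (-1)*(-7)/(2*3)) = 49*(I*√6/2 - 1*7/6) = 49*(I*√6/2 - 7/6) = 49*(-7/6 + I*√6/2) = -343/6 + 49*I*√6/2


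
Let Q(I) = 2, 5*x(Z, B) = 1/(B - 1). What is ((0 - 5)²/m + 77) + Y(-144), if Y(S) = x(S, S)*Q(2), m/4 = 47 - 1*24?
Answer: 5153841/66700 ≈ 77.269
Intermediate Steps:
x(Z, B) = 1/(5*(-1 + B)) (x(Z, B) = 1/(5*(B - 1)) = 1/(5*(-1 + B)))
m = 92 (m = 4*(47 - 1*24) = 4*(47 - 24) = 4*23 = 92)
Y(S) = 2/(5*(-1 + S)) (Y(S) = (1/(5*(-1 + S)))*2 = 2/(5*(-1 + S)))
((0 - 5)²/m + 77) + Y(-144) = ((0 - 5)²/92 + 77) + 2/(5*(-1 - 144)) = ((1/92)*(-5)² + 77) + (⅖)/(-145) = ((1/92)*25 + 77) + (⅖)*(-1/145) = (25/92 + 77) - 2/725 = 7109/92 - 2/725 = 5153841/66700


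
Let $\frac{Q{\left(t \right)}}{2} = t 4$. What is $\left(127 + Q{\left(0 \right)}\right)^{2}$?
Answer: $16129$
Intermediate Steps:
$Q{\left(t \right)} = 8 t$ ($Q{\left(t \right)} = 2 t 4 = 2 \cdot 4 t = 8 t$)
$\left(127 + Q{\left(0 \right)}\right)^{2} = \left(127 + 8 \cdot 0\right)^{2} = \left(127 + 0\right)^{2} = 127^{2} = 16129$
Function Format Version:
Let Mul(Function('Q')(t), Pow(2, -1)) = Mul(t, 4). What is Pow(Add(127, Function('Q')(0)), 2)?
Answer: 16129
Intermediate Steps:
Function('Q')(t) = Mul(8, t) (Function('Q')(t) = Mul(2, Mul(t, 4)) = Mul(2, Mul(4, t)) = Mul(8, t))
Pow(Add(127, Function('Q')(0)), 2) = Pow(Add(127, Mul(8, 0)), 2) = Pow(Add(127, 0), 2) = Pow(127, 2) = 16129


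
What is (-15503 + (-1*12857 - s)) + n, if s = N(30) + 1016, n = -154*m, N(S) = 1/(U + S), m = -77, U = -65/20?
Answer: -1874430/107 ≈ -17518.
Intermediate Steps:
U = -13/4 (U = -65*1/20 = -13/4 ≈ -3.2500)
N(S) = 1/(-13/4 + S)
n = 11858 (n = -154*(-77) = 11858)
s = 108716/107 (s = 4/(-13 + 4*30) + 1016 = 4/(-13 + 120) + 1016 = 4/107 + 1016 = 108716/107 ≈ 1016.0)
(-15503 + (-1*12857 - s)) + n = (-15503 + (-1*12857 - 1*108716/107)) + 11858 = (-15503 + (-12857 - 108716/107)) + 11858 = (-15503 - 1484415/107) + 11858 = -3143236/107 + 11858 = -1874430/107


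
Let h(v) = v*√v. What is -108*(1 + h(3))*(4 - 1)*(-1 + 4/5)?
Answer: 324/5 + 972*√3/5 ≈ 401.51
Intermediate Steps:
h(v) = v^(3/2)
-108*(1 + h(3))*(4 - 1)*(-1 + 4/5) = -108*(1 + 3^(3/2))*(4 - 1)*(-1 + 4/5) = -108*(1 + 3*√3)*3*(-1 + 4*(⅕)) = -108*(1 + 3*√3)*3*(-1 + ⅘) = -108*(1 + 3*√3)*3*(-⅕) = -108*(1 + 3*√3)*(-3)/5 = -108*(-⅗ - 9*√3/5) = 324/5 + 972*√3/5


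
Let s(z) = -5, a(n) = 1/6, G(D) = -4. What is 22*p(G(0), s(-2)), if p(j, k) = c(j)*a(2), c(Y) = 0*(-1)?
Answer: 0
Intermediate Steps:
a(n) = ⅙
c(Y) = 0
p(j, k) = 0 (p(j, k) = 0*(⅙) = 0)
22*p(G(0), s(-2)) = 22*0 = 0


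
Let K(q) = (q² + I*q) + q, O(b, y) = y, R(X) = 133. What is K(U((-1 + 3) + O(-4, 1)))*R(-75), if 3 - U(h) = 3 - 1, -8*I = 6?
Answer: 665/4 ≈ 166.25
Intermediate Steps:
I = -¾ (I = -⅛*6 = -¾ ≈ -0.75000)
U(h) = 1 (U(h) = 3 - (3 - 1) = 3 - 1*2 = 3 - 2 = 1)
K(q) = q² + q/4 (K(q) = (q² - 3*q/4) + q = q² + q/4)
K(U((-1 + 3) + O(-4, 1)))*R(-75) = (1*(¼ + 1))*133 = (1*(5/4))*133 = (5/4)*133 = 665/4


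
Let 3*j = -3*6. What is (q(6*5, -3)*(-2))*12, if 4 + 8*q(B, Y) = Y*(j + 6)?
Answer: 12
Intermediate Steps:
j = -6 (j = (-3*6)/3 = (⅓)*(-18) = -6)
q(B, Y) = -½ (q(B, Y) = -½ + (Y*(-6 + 6))/8 = -½ + (Y*0)/8 = -½ + (⅛)*0 = -½ + 0 = -½)
(q(6*5, -3)*(-2))*12 = -½*(-2)*12 = 1*12 = 12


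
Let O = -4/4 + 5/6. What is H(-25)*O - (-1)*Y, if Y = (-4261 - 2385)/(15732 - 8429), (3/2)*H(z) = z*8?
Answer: 1400786/65727 ≈ 21.312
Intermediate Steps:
H(z) = 16*z/3 (H(z) = 2*(z*8)/3 = 2*(8*z)/3 = 16*z/3)
O = -⅙ (O = -4*¼ + 5*(⅙) = -1 + ⅚ = -⅙ ≈ -0.16667)
Y = -6646/7303 ≈ -0.91004
H(-25)*O - (-1)*Y = ((16/3)*(-25))*(-⅙) - (-1)*(-6646)/7303 = -400/3*(-⅙) - 1*6646/7303 = 200/9 - 6646/7303 = 1400786/65727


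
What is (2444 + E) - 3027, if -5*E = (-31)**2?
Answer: -3876/5 ≈ -775.20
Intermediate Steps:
E = -961/5 (E = -1/5*(-31)**2 = -1/5*961 = -961/5 ≈ -192.20)
(2444 + E) - 3027 = (2444 - 961/5) - 3027 = 11259/5 - 3027 = -3876/5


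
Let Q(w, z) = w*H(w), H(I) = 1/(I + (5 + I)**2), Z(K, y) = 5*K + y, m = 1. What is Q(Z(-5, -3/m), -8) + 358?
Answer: 179330/501 ≈ 357.94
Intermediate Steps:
Z(K, y) = y + 5*K
Q(w, z) = w/(w + (5 + w)**2)
Q(Z(-5, -3/m), -8) + 358 = (-3/1 + 5*(-5))/((-3/1 + 5*(-5)) + (5 + (-3/1 + 5*(-5)))**2) + 358 = (-3*1 - 25)/((-3*1 - 25) + (5 + (-3*1 - 25))**2) + 358 = (-3 - 25)/((-3 - 25) + (5 + (-3 - 25))**2) + 358 = -28/(-28 + (5 - 28)**2) + 358 = -28/(-28 + (-23)**2) + 358 = -28/(-28 + 529) + 358 = -28/501 + 358 = 179330/501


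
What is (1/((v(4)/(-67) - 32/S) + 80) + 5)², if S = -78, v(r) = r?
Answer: 1107531026449/44081521936 ≈ 25.125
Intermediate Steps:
(1/((v(4)/(-67) - 32/S) + 80) + 5)² = (1/((4/(-67) - 32/(-78)) + 80) + 5)² = (1/((4*(-1/67) - 32*(-1/78)) + 80) + 5)² = (1/((-4/67 + 16/39) + 80) + 5)² = (1/(916/2613 + 80) + 5)² = (1/(209956/2613) + 5)² = (2613/209956 + 5)² = (1052393/209956)² = 1107531026449/44081521936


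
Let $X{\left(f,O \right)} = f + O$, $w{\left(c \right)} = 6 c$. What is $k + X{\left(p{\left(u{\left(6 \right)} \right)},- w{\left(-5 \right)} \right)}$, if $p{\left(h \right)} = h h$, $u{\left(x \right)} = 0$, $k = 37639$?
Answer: $37669$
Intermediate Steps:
$p{\left(h \right)} = h^{2}$
$X{\left(f,O \right)} = O + f$
$k + X{\left(p{\left(u{\left(6 \right)} \right)},- w{\left(-5 \right)} \right)} = 37639 + \left(- 6 \left(-5\right) + 0^{2}\right) = 37639 + \left(\left(-1\right) \left(-30\right) + 0\right) = 37639 + \left(30 + 0\right) = 37639 + 30 = 37669$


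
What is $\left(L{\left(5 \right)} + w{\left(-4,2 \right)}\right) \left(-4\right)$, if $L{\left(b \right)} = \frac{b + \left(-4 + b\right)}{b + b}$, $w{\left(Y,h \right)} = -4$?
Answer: $\frac{68}{5} \approx 13.6$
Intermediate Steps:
$L{\left(b \right)} = \frac{-4 + 2 b}{2 b}$
$\left(L{\left(5 \right)} + w{\left(-4,2 \right)}\right) \left(-4\right) = \left(\frac{-2 + 5}{5} - 4\right) \left(-4\right) = \left(\frac{1}{5} \cdot 3 - 4\right) \left(-4\right) = \left(\frac{3}{5} - 4\right) \left(-4\right) = \left(- \frac{17}{5}\right) \left(-4\right) = \frac{68}{5}$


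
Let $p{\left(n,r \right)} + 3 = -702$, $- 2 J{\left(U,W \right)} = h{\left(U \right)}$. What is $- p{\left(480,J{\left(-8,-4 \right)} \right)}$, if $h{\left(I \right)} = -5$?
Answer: $705$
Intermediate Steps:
$J{\left(U,W \right)} = \frac{5}{2}$ ($J{\left(U,W \right)} = \left(- \frac{1}{2}\right) \left(-5\right) = \frac{5}{2}$)
$p{\left(n,r \right)} = -705$ ($p{\left(n,r \right)} = -3 - 702 = -705$)
$- p{\left(480,J{\left(-8,-4 \right)} \right)} = \left(-1\right) \left(-705\right) = 705$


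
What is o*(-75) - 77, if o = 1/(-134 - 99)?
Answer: -17866/233 ≈ -76.678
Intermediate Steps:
o = -1/233 (o = 1/(-233) = -1/233 ≈ -0.0042918)
o*(-75) - 77 = -1/233*(-75) - 77 = 75/233 - 77 = -17866/233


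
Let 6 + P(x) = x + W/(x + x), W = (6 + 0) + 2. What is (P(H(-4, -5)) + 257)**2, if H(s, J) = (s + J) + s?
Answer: 9548100/169 ≈ 56498.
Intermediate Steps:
H(s, J) = J + 2*s (H(s, J) = (J + s) + s = J + 2*s)
W = 8 (W = 6 + 2 = 8)
P(x) = -6 + x + 4/x (P(x) = -6 + (x + 8/(x + x)) = -6 + (x + 8/(2*x)) = -6 + (x + (1/(2*x))*8) = -6 + (x + 4/x) = -6 + x + 4/x)
(P(H(-4, -5)) + 257)**2 = ((-6 + (-5 + 2*(-4)) + 4/(-5 + 2*(-4))) + 257)**2 = ((-6 + (-5 - 8) + 4/(-5 - 8)) + 257)**2 = ((-6 - 13 + 4/(-13)) + 257)**2 = ((-6 - 13 + 4*(-1/13)) + 257)**2 = ((-6 - 13 - 4/13) + 257)**2 = (-251/13 + 257)**2 = (3090/13)**2 = 9548100/169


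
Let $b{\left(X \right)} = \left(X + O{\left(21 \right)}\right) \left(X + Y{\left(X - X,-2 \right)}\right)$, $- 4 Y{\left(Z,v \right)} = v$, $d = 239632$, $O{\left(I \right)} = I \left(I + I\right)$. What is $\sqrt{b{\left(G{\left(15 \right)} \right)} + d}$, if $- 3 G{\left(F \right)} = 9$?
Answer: $\frac{\sqrt{949738}}{2} \approx 487.27$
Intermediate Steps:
$O{\left(I \right)} = 2 I^{2}$ ($O{\left(I \right)} = I 2 I = 2 I^{2}$)
$G{\left(F \right)} = -3$ ($G{\left(F \right)} = \left(- \frac{1}{3}\right) 9 = -3$)
$Y{\left(Z,v \right)} = - \frac{v}{4}$
$b{\left(X \right)} = \left(\frac{1}{2} + X\right) \left(882 + X\right)$ ($b{\left(X \right)} = \left(X + 2 \cdot 21^{2}\right) \left(X - - \frac{1}{2}\right) = \left(X + 2 \cdot 441\right) \left(X + \frac{1}{2}\right) = \left(X + 882\right) \left(\frac{1}{2} + X\right) = \left(882 + X\right) \left(\frac{1}{2} + X\right) = \left(\frac{1}{2} + X\right) \left(882 + X\right)$)
$\sqrt{b{\left(G{\left(15 \right)} \right)} + d} = \sqrt{\left(441 + \left(-3\right)^{2} + \frac{1765}{2} \left(-3\right)\right) + 239632} = \sqrt{\left(441 + 9 - \frac{5295}{2}\right) + 239632} = \sqrt{- \frac{4395}{2} + 239632} = \sqrt{\frac{474869}{2}} = \frac{\sqrt{949738}}{2}$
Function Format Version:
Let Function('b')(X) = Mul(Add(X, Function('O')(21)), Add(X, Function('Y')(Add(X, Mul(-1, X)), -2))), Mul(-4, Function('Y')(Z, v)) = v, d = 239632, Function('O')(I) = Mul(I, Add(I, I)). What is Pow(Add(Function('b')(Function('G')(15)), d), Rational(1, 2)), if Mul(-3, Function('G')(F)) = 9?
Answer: Mul(Rational(1, 2), Pow(949738, Rational(1, 2))) ≈ 487.27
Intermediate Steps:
Function('O')(I) = Mul(2, Pow(I, 2)) (Function('O')(I) = Mul(I, Mul(2, I)) = Mul(2, Pow(I, 2)))
Function('G')(F) = -3 (Function('G')(F) = Mul(Rational(-1, 3), 9) = -3)
Function('Y')(Z, v) = Mul(Rational(-1, 4), v)
Function('b')(X) = Mul(Add(Rational(1, 2), X), Add(882, X)) (Function('b')(X) = Mul(Add(X, Mul(2, Pow(21, 2))), Add(X, Mul(Rational(-1, 4), -2))) = Mul(Add(X, Mul(2, 441)), Add(X, Rational(1, 2))) = Mul(Add(X, 882), Add(Rational(1, 2), X)) = Mul(Add(882, X), Add(Rational(1, 2), X)) = Mul(Add(Rational(1, 2), X), Add(882, X)))
Pow(Add(Function('b')(Function('G')(15)), d), Rational(1, 2)) = Pow(Add(Add(441, Pow(-3, 2), Mul(Rational(1765, 2), -3)), 239632), Rational(1, 2)) = Pow(Add(Add(441, 9, Rational(-5295, 2)), 239632), Rational(1, 2)) = Pow(Add(Rational(-4395, 2), 239632), Rational(1, 2)) = Pow(Rational(474869, 2), Rational(1, 2)) = Mul(Rational(1, 2), Pow(949738, Rational(1, 2)))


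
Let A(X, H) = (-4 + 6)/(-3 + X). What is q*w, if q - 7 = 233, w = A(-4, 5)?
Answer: -480/7 ≈ -68.571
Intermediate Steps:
A(X, H) = 2/(-3 + X)
w = -2/7 (w = 2/(-3 - 4) = 2/(-7) = 2*(-⅐) = -2/7 ≈ -0.28571)
q = 240 (q = 7 + 233 = 240)
q*w = 240*(-2/7) = -480/7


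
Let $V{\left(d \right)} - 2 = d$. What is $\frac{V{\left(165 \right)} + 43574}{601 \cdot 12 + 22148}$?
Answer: $\frac{43741}{29360} \approx 1.4898$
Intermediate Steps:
$V{\left(d \right)} = 2 + d$
$\frac{V{\left(165 \right)} + 43574}{601 \cdot 12 + 22148} = \frac{\left(2 + 165\right) + 43574}{601 \cdot 12 + 22148} = \frac{167 + 43574}{7212 + 22148} = \frac{43741}{29360}$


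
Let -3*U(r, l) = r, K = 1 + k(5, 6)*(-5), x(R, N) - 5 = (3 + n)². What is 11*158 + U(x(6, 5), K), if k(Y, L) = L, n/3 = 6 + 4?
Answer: 4120/3 ≈ 1373.3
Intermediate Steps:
n = 30 (n = 3*(6 + 4) = 3*10 = 30)
x(R, N) = 1094 (x(R, N) = 5 + (3 + 30)² = 5 + 33² = 5 + 1089 = 1094)
K = -29 (K = 1 + 6*(-5) = 1 - 30 = -29)
U(r, l) = -r/3
11*158 + U(x(6, 5), K) = 11*158 - ⅓*1094 = 1738 - 1094/3 = 4120/3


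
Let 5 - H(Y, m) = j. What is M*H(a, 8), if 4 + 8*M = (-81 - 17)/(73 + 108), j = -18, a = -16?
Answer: -9453/724 ≈ -13.057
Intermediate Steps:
H(Y, m) = 23 (H(Y, m) = 5 - 1*(-18) = 5 + 18 = 23)
M = -411/724 (M = -½ + ((-81 - 17)/(73 + 108))/8 = -½ + (-98/181)/8 = -½ + (-98*1/181)/8 = -½ + (⅛)*(-98/181) = -½ - 49/724 = -411/724 ≈ -0.56768)
M*H(a, 8) = -411/724*23 = -9453/724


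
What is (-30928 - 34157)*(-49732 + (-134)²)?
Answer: 2068140960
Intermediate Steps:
(-30928 - 34157)*(-49732 + (-134)²) = -65085*(-49732 + 17956) = -65085*(-31776) = 2068140960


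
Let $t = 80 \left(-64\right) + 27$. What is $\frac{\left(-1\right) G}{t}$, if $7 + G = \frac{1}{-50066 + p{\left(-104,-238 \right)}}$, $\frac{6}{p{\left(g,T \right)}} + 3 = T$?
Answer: $- \frac{84461625}{61451689816} \approx -0.0013744$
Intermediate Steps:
$p{\left(g,T \right)} = \frac{6}{-3 + T}$
$t = -5093$ ($t = -5120 + 27 = -5093$)
$G = - \frac{84461625}{12065912}$ ($G = -7 + \frac{1}{-50066 + \frac{6}{-3 - 238}} = -7 + \frac{1}{-50066 + \frac{6}{-241}} = -7 + \frac{1}{-50066 + 6 \left(- \frac{1}{241}\right)} = -7 + \frac{1}{-50066 - \frac{6}{241}} = -7 + \frac{1}{- \frac{12065912}{241}} = -7 - \frac{241}{12065912} = - \frac{84461625}{12065912} \approx -7.0$)
$\frac{\left(-1\right) G}{t} = \frac{\left(-1\right) \left(- \frac{84461625}{12065912}\right)}{-5093} = \frac{84461625}{12065912} \left(- \frac{1}{5093}\right) = - \frac{84461625}{61451689816}$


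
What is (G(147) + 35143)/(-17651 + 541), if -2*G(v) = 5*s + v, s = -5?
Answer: -17541/8555 ≈ -2.0504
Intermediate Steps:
G(v) = 25/2 - v/2 (G(v) = -(5*(-5) + v)/2 = -(-25 + v)/2 = 25/2 - v/2)
(G(147) + 35143)/(-17651 + 541) = ((25/2 - ½*147) + 35143)/(-17651 + 541) = ((25/2 - 147/2) + 35143)/(-17110) = (-61 + 35143)*(-1/17110) = 35082*(-1/17110) = -17541/8555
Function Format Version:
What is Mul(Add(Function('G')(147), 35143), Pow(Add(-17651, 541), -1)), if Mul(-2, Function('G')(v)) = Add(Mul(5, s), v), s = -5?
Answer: Rational(-17541, 8555) ≈ -2.0504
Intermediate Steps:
Function('G')(v) = Add(Rational(25, 2), Mul(Rational(-1, 2), v)) (Function('G')(v) = Mul(Rational(-1, 2), Add(Mul(5, -5), v)) = Mul(Rational(-1, 2), Add(-25, v)) = Add(Rational(25, 2), Mul(Rational(-1, 2), v)))
Mul(Add(Function('G')(147), 35143), Pow(Add(-17651, 541), -1)) = Mul(Add(Add(Rational(25, 2), Mul(Rational(-1, 2), 147)), 35143), Pow(Add(-17651, 541), -1)) = Mul(Add(Add(Rational(25, 2), Rational(-147, 2)), 35143), Pow(-17110, -1)) = Mul(Add(-61, 35143), Rational(-1, 17110)) = Mul(35082, Rational(-1, 17110)) = Rational(-17541, 8555)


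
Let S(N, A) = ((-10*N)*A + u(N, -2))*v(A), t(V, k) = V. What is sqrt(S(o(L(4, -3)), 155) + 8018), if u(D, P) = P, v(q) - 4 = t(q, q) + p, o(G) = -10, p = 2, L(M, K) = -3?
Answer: 2*sqrt(625799) ≈ 1582.1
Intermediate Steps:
v(q) = 6 + q (v(q) = 4 + (q + 2) = 4 + (2 + q) = 6 + q)
S(N, A) = (-2 - 10*A*N)*(6 + A) (S(N, A) = ((-10*N)*A - 2)*(6 + A) = (-10*A*N - 2)*(6 + A) = (-2 - 10*A*N)*(6 + A))
sqrt(S(o(L(4, -3)), 155) + 8018) = sqrt(-2*(1 + 5*155*(-10))*(6 + 155) + 8018) = sqrt(-2*(1 - 7750)*161 + 8018) = sqrt(-2*(-7749)*161 + 8018) = sqrt(2495178 + 8018) = sqrt(2503196) = 2*sqrt(625799)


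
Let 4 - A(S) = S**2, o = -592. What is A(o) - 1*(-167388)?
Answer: -183072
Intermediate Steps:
A(S) = 4 - S**2
A(o) - 1*(-167388) = (4 - 1*(-592)**2) - 1*(-167388) = (4 - 1*350464) + 167388 = (4 - 350464) + 167388 = -350460 + 167388 = -183072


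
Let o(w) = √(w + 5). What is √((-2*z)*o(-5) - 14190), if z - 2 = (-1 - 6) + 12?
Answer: I*√14190 ≈ 119.12*I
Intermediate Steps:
o(w) = √(5 + w)
z = 7 (z = 2 + ((-1 - 6) + 12) = 2 + (-7 + 12) = 2 + 5 = 7)
√((-2*z)*o(-5) - 14190) = √((-2*7)*√(5 - 5) - 14190) = √(-14*√0 - 14190) = √(-14*0 - 14190) = √(0 - 14190) = √(-14190) = I*√14190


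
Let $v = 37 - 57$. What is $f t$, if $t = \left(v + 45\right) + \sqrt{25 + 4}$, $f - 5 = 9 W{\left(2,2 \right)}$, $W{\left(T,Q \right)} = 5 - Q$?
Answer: $800 + 32 \sqrt{29} \approx 972.33$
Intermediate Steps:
$v = -20$ ($v = 37 - 57 = -20$)
$f = 32$ ($f = 5 + 9 \left(5 - 2\right) = 5 + 9 \cdot 3 = 5 + 27 = 32$)
$t = 25 + \sqrt{29}$ ($t = \left(-20 + 45\right) + \sqrt{25 + 4} = 25 + \sqrt{29} \approx 30.385$)
$f t = 32 \left(25 + \sqrt{29}\right) = 800 + 32 \sqrt{29}$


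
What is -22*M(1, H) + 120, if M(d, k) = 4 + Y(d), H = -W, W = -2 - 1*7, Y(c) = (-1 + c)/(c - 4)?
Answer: 32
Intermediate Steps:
Y(c) = (-1 + c)/(-4 + c)
W = -9 (W = -2 - 7 = -9)
H = 9 (H = -1*(-9) = 9)
M(d, k) = 4 + (-1 + d)/(-4 + d)
-22*M(1, H) + 120 = -22*(-17 + 5*1)/(-4 + 1) + 120 = -22*(-17 + 5)/(-3) + 120 = -(-22)*(-12)/3 + 120 = -22*4 + 120 = -88 + 120 = 32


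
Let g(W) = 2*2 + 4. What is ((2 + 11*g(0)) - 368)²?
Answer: 77284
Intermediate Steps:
g(W) = 8 (g(W) = 4 + 4 = 8)
((2 + 11*g(0)) - 368)² = ((2 + 11*8) - 368)² = ((2 + 88) - 368)² = (90 - 368)² = (-278)² = 77284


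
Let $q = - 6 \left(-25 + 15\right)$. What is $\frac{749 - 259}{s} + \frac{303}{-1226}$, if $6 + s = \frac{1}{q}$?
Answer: $- \frac{36153177}{440134} \approx -82.141$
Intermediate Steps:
$q = 60$ ($q = \left(-6\right) \left(-10\right) = 60$)
$s = - \frac{359}{60}$ ($s = -6 + \frac{1}{60} = - \frac{359}{60} \approx -5.9833$)
$\frac{749 - 259}{s} + \frac{303}{-1226} = \frac{749 - 259}{- \frac{359}{60}} + \frac{303}{-1226} = 490 \left(- \frac{60}{359}\right) + 303 \left(- \frac{1}{1226}\right) = - \frac{29400}{359} - \frac{303}{1226} = - \frac{36153177}{440134}$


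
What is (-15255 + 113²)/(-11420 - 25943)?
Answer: 2486/37363 ≈ 0.066536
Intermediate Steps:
(-15255 + 113²)/(-11420 - 25943) = (-15255 + 12769)/(-37363) = -2486*(-1/37363) = 2486/37363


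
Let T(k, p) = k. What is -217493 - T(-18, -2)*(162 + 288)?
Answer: -209393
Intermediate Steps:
-217493 - T(-18, -2)*(162 + 288) = -217493 - (-18)*(162 + 288) = -217493 - (-18)*450 = -217493 - 1*(-8100) = -217493 + 8100 = -209393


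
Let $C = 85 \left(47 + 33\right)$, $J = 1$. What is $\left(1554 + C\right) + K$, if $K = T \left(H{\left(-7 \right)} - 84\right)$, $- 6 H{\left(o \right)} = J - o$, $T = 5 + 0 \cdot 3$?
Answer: $\frac{23782}{3} \approx 7927.3$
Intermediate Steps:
$T = 5$ ($T = 5 + 0 = 5$)
$H{\left(o \right)} = - \frac{1}{6} + \frac{o}{6}$ ($H{\left(o \right)} = - \frac{1 - o}{6} = - \frac{1}{6} + \frac{o}{6}$)
$C = 6800$ ($C = 85 \cdot 80 = 6800$)
$K = - \frac{1280}{3}$ ($K = 5 \left(\left(- \frac{1}{6} + \frac{1}{6} \left(-7\right)\right) - 84\right) = 5 \left(\left(- \frac{1}{6} - \frac{7}{6}\right) - 84\right) = 5 \left(- \frac{4}{3} - 84\right) = 5 \left(- \frac{256}{3}\right) = - \frac{1280}{3} \approx -426.67$)
$\left(1554 + C\right) + K = \left(1554 + 6800\right) - \frac{1280}{3} = 8354 - \frac{1280}{3} = \frac{23782}{3}$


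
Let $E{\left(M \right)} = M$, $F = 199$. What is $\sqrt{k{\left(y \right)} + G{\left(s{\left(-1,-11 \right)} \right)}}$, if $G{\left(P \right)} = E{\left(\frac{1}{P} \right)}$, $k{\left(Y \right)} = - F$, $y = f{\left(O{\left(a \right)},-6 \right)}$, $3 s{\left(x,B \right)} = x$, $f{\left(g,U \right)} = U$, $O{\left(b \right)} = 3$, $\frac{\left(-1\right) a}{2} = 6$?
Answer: $i \sqrt{202} \approx 14.213 i$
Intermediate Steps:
$a = -12$ ($a = \left(-2\right) 6 = -12$)
$s{\left(x,B \right)} = \frac{x}{3}$
$y = -6$
$k{\left(Y \right)} = -199$ ($k{\left(Y \right)} = \left(-1\right) 199 = -199$)
$G{\left(P \right)} = \frac{1}{P}$
$\sqrt{k{\left(y \right)} + G{\left(s{\left(-1,-11 \right)} \right)}} = \sqrt{-199 + \frac{1}{\frac{1}{3} \left(-1\right)}} = \sqrt{-199 + \frac{1}{- \frac{1}{3}}} = \sqrt{-199 - 3} = \sqrt{-202} = i \sqrt{202}$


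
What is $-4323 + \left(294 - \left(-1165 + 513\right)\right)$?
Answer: $-3377$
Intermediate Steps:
$-4323 + \left(294 - \left(-1165 + 513\right)\right) = -4323 + \left(294 - -652\right) = -4323 + \left(294 + 652\right) = -4323 + 946 = -3377$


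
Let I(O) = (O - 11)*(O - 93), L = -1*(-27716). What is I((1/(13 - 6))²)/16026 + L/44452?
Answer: 146928199609/213805374069 ≈ 0.68721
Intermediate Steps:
L = 27716
I(O) = (-93 + O)*(-11 + O) (I(O) = (-11 + O)*(-93 + O) = (-93 + O)*(-11 + O))
I((1/(13 - 6))²)/16026 + L/44452 = (1023 + ((1/(13 - 6))²)² - 104/(13 - 6)²)/16026 + 27716/44452 = (1023 + ((1/7)²)² - 104*(1/7)²)*(1/16026) + 27716*(1/44452) = (1023 + ((⅐)²)² - 104*(⅐)²)*(1/16026) + 6929/11113 = (1023 + (1/49)² - 104*1/49)*(1/16026) + 6929/11113 = (1023 + 1/2401 - 104/49)*(1/16026) + 6929/11113 = (2451128/2401)*(1/16026) + 6929/11113 = 1225564/19239213 + 6929/11113 = 146928199609/213805374069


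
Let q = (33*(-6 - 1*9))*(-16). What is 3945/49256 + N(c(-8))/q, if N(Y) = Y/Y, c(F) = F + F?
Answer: 3911707/48763440 ≈ 0.080218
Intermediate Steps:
q = 7920 (q = (33*(-6 - 9))*(-16) = (33*(-15))*(-16) = -495*(-16) = 7920)
c(F) = 2*F
N(Y) = 1
3945/49256 + N(c(-8))/q = 3945/49256 + 1/7920 = 3911707/48763440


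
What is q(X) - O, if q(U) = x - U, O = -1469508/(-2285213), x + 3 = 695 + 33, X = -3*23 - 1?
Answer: 1815274827/2285213 ≈ 794.36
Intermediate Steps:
X = -70 (X = -69 - 1 = -70)
x = 725 (x = -3 + (695 + 33) = -3 + 728 = 725)
O = 1469508/2285213 (O = -1469508*(-1/2285213) = 1469508/2285213 ≈ 0.64305)
q(U) = 725 - U
q(X) - O = (725 - 1*(-70)) - 1*1469508/2285213 = (725 + 70) - 1469508/2285213 = 795 - 1469508/2285213 = 1815274827/2285213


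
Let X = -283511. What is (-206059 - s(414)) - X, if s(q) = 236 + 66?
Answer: 77150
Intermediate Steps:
s(q) = 302
(-206059 - s(414)) - X = (-206059 - 1*302) - 1*(-283511) = (-206059 - 302) + 283511 = -206361 + 283511 = 77150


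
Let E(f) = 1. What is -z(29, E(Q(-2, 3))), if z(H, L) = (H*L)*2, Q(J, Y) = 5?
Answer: -58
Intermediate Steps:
z(H, L) = 2*H*L
-z(29, E(Q(-2, 3))) = -2*29 = -1*58 = -58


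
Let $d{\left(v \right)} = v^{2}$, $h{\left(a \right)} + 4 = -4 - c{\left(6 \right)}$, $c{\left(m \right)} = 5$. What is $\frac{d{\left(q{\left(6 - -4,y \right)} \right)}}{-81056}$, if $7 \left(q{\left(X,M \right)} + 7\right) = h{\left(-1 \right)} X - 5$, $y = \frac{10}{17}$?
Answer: $- \frac{1058}{124117} \approx -0.0085242$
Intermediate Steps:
$y = \frac{10}{17}$ ($y = 10 \cdot \frac{1}{17} = \frac{10}{17} \approx 0.58823$)
$h{\left(a \right)} = -13$ ($h{\left(a \right)} = -4 - 9 = -13$)
$q{\left(X,M \right)} = - \frac{54}{7} - \frac{13 X}{7}$ ($q{\left(X,M \right)} = -7 + \frac{- 13 X - 5}{7} = -7 + \frac{-5 - 13 X}{7} = -7 - \left(\frac{5}{7} + \frac{13 X}{7}\right) = - \frac{54}{7} - \frac{13 X}{7}$)
$\frac{d{\left(q{\left(6 - -4,y \right)} \right)}}{-81056} = \frac{\left(- \frac{54}{7} - \frac{13 \left(6 - -4\right)}{7}\right)^{2}}{-81056} = \left(- \frac{54}{7} - \frac{13 \left(6 + 4\right)}{7}\right)^{2} \left(- \frac{1}{81056}\right) = \left(- \frac{54}{7} - \frac{130}{7}\right)^{2} \left(- \frac{1}{81056}\right) = \left(- \frac{184}{7}\right)^{2} \left(- \frac{1}{81056}\right) = \frac{33856}{49} \left(- \frac{1}{81056}\right) = - \frac{1058}{124117}$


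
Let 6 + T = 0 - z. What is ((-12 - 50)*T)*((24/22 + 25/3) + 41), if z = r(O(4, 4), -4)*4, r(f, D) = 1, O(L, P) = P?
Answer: 1031680/33 ≈ 31263.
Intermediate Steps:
z = 4 (z = 1*4 = 4)
T = -10 (T = -6 + (0 - 1*4) = -6 + (0 - 4) = -6 - 4 = -10)
((-12 - 50)*T)*((24/22 + 25/3) + 41) = ((-12 - 50)*(-10))*((24/22 + 25/3) + 41) = (-62*(-10))*((24*(1/22) + 25*(⅓)) + 41) = 620*((12/11 + 25/3) + 41) = 620*(311/33 + 41) = 620*(1664/33) = 1031680/33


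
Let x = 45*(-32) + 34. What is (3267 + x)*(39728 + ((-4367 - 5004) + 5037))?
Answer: 65868234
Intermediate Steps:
x = -1406 (x = -1440 + 34 = -1406)
(3267 + x)*(39728 + ((-4367 - 5004) + 5037)) = (3267 - 1406)*(39728 + ((-4367 - 5004) + 5037)) = 1861*(39728 + (-9371 + 5037)) = 1861*(39728 - 4334) = 1861*35394 = 65868234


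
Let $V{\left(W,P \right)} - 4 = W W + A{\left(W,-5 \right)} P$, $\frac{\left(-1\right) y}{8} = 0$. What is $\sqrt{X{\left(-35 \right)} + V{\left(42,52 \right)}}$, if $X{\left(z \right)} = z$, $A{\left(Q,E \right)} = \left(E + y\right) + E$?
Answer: $\sqrt{1213} \approx 34.828$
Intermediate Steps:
$y = 0$ ($y = \left(-8\right) 0 = 0$)
$A{\left(Q,E \right)} = 2 E$ ($A{\left(Q,E \right)} = \left(E + 0\right) + E = E + E = 2 E$)
$V{\left(W,P \right)} = 4 + W^{2} - 10 P$ ($V{\left(W,P \right)} = 4 + \left(W W + 2 \left(-5\right) P\right) = 4 - \left(- W^{2} + 10 P\right) = 4 + W^{2} - 10 P$)
$\sqrt{X{\left(-35 \right)} + V{\left(42,52 \right)}} = \sqrt{-35 + \left(4 + 42^{2} - 520\right)} = \sqrt{-35 + \left(4 + 1764 - 520\right)} = \sqrt{-35 + 1248} = \sqrt{1213}$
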